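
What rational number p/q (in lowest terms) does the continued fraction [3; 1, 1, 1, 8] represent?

a_0 = 3: 3/1
a_1 = 1: 4/1
a_2 = 1: 7/2
a_3 = 1: 11/3
a_4 = 8: 95/26

95/26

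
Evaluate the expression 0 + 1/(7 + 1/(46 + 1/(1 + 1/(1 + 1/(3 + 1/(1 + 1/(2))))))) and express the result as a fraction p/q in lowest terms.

Start with 2.
1 + 1/(2/1) = 1 + 1/2 = 3/2
3 + 1/(3/2) = 3 + 2/3 = 11/3
1 + 1/(11/3) = 1 + 3/11 = 14/11
1 + 1/(14/11) = 1 + 11/14 = 25/14
46 + 1/(25/14) = 46 + 14/25 = 1164/25
7 + 1/(1164/25) = 7 + 25/1164 = 8173/1164
0 + 1/(8173/1164) = 0 + 1164/8173 = 1164/8173

1164/8173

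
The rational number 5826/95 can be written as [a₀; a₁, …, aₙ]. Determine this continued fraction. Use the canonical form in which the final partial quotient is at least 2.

[61; 3, 15, 2]

⌊5826/95⌋ = 61, remainder 31
⌊95/31⌋ = 3, remainder 2
⌊31/2⌋ = 15, remainder 1
⌊2/1⌋ = 2, remainder 0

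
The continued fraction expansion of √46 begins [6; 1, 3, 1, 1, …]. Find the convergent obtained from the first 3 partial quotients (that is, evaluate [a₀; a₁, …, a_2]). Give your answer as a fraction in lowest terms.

27/4

a_0 = 6: 6/1
a_1 = 1: 7/1
a_2 = 3: 27/4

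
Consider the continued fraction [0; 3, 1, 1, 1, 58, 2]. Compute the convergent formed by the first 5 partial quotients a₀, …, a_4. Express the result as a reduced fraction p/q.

a_0 = 0: 0/1
a_1 = 3: 1/3
a_2 = 1: 1/4
a_3 = 1: 2/7
a_4 = 1: 3/11

3/11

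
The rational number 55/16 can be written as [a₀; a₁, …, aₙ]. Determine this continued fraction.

[3; 2, 3, 2]

55 = 3·16 + 7, so a_0 = 3
16 = 2·7 + 2, so a_1 = 2
7 = 3·2 + 1, so a_2 = 3
2 = 2·1 + 0, so a_3 = 2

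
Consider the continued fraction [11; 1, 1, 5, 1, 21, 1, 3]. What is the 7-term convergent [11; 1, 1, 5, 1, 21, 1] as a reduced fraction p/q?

3427/297

a_0 = 11: 11/1
a_1 = 1: 12/1
a_2 = 1: 23/2
a_3 = 5: 127/11
a_4 = 1: 150/13
a_5 = 21: 3277/284
a_6 = 1: 3427/297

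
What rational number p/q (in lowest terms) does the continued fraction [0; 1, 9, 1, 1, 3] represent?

Start with 3.
1 + 1/(3/1) = 1 + 1/3 = 4/3
1 + 1/(4/3) = 1 + 3/4 = 7/4
9 + 1/(7/4) = 9 + 4/7 = 67/7
1 + 1/(67/7) = 1 + 7/67 = 74/67
0 + 1/(74/67) = 0 + 67/74 = 67/74

67/74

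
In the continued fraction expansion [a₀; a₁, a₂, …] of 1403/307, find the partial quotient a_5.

⌊1403/307⌋ = 4, remainder 175
⌊307/175⌋ = 1, remainder 132
⌊175/132⌋ = 1, remainder 43
⌊132/43⌋ = 3, remainder 3
⌊43/3⌋ = 14, remainder 1
⌊3/1⌋ = 3, remainder 0

3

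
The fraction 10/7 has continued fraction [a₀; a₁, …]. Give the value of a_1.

Run the Euclidean algorithm, recording each quotient:
10 = 1·7 + 3, so a_0 = 1
7 = 2·3 + 1, so a_1 = 2

2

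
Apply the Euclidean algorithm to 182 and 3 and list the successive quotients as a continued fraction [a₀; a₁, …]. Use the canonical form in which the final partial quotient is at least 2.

[60; 1, 2]

Apply division with remainder until the remainder is 0:
⌊182/3⌋ = 60, remainder 2
⌊3/2⌋ = 1, remainder 1
⌊2/1⌋ = 2, remainder 0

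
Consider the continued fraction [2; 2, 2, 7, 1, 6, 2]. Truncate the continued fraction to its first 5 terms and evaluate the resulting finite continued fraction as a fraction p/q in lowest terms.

101/42

Collapse the nested fraction from the inside out:
Start with 1.
7 + 1/(1/1) = 7 + 1/1 = 8/1
2 + 1/(8/1) = 2 + 1/8 = 17/8
2 + 1/(17/8) = 2 + 8/17 = 42/17
2 + 1/(42/17) = 2 + 17/42 = 101/42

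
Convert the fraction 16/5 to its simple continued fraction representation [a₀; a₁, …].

[3; 5]

Run the Euclidean algorithm, recording each quotient:
⌊16/5⌋ = 3, remainder 1
⌊5/1⌋ = 5, remainder 0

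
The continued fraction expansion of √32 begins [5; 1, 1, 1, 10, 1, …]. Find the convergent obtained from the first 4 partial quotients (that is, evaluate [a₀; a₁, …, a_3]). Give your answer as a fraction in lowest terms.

Collapse the nested fraction from the inside out:
Start with 1.
1 + 1/(1/1) = 1 + 1/1 = 2/1
1 + 1/(2/1) = 1 + 1/2 = 3/2
5 + 1/(3/2) = 5 + 2/3 = 17/3

17/3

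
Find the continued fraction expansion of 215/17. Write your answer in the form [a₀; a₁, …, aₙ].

[12; 1, 1, 1, 5]

215 = 12·17 + 11, so a_0 = 12
17 = 1·11 + 6, so a_1 = 1
11 = 1·6 + 5, so a_2 = 1
6 = 1·5 + 1, so a_3 = 1
5 = 5·1 + 0, so a_4 = 5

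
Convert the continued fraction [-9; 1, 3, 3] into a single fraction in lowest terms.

a_0 = -9: -9/1
a_1 = 1: -8/1
a_2 = 3: -33/4
a_3 = 3: -107/13

-107/13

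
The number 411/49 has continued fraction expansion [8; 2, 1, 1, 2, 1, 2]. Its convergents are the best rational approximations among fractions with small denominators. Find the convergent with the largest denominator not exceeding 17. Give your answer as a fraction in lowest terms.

109/13

a_0 = 8: 8/1  (≤ bound)
a_1 = 2: 17/2  (≤ bound)
a_2 = 1: 25/3  (≤ bound)
a_3 = 1: 42/5  (≤ bound)
a_4 = 2: 109/13  (≤ bound)
a_5 = 1: 151/18  (> 17, stop)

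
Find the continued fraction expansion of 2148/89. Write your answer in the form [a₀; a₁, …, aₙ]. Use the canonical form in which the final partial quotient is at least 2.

[24; 7, 2, 2, 2]

Apply division with remainder until the remainder is 0:
2148 = 24·89 + 12, so a_0 = 24
89 = 7·12 + 5, so a_1 = 7
12 = 2·5 + 2, so a_2 = 2
5 = 2·2 + 1, so a_3 = 2
2 = 2·1 + 0, so a_4 = 2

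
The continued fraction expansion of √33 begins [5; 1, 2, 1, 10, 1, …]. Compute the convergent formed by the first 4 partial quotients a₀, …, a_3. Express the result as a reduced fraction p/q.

23/4

Use the convergent recurrence hₖ = aₖ·hₖ₋₁ + hₖ₋₂ (and likewise for the denominators kₖ):
a_0 = 5: 5/1
a_1 = 1: 6/1
a_2 = 2: 17/3
a_3 = 1: 23/4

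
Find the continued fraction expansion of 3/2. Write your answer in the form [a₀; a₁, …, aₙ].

[1; 2]

⌊3/2⌋ = 1, remainder 1
⌊2/1⌋ = 2, remainder 0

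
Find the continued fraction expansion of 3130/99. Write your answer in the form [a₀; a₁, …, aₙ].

Apply division with remainder until the remainder is 0:
⌊3130/99⌋ = 31, remainder 61
⌊99/61⌋ = 1, remainder 38
⌊61/38⌋ = 1, remainder 23
⌊38/23⌋ = 1, remainder 15
⌊23/15⌋ = 1, remainder 8
⌊15/8⌋ = 1, remainder 7
⌊8/7⌋ = 1, remainder 1
⌊7/1⌋ = 7, remainder 0

[31; 1, 1, 1, 1, 1, 1, 7]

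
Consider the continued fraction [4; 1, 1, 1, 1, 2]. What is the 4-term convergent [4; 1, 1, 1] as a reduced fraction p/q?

Use the convergent recurrence hₖ = aₖ·hₖ₋₁ + hₖ₋₂ (and likewise for the denominators kₖ):
a_0 = 4: 4/1
a_1 = 1: 5/1
a_2 = 1: 9/2
a_3 = 1: 14/3

14/3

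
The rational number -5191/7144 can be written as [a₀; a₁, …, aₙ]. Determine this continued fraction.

[-1; 3, 1, 1, 1, 12, 10, 5]

⌊-5191/7144⌋ = -1, remainder 1953
⌊7144/1953⌋ = 3, remainder 1285
⌊1953/1285⌋ = 1, remainder 668
⌊1285/668⌋ = 1, remainder 617
⌊668/617⌋ = 1, remainder 51
⌊617/51⌋ = 12, remainder 5
⌊51/5⌋ = 10, remainder 1
⌊5/1⌋ = 5, remainder 0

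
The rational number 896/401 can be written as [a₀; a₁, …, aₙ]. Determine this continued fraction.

[2; 4, 3, 1, 3, 6]

⌊896/401⌋ = 2, remainder 94
⌊401/94⌋ = 4, remainder 25
⌊94/25⌋ = 3, remainder 19
⌊25/19⌋ = 1, remainder 6
⌊19/6⌋ = 3, remainder 1
⌊6/1⌋ = 6, remainder 0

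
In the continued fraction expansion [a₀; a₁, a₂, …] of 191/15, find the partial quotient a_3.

1

⌊191/15⌋ = 12, remainder 11
⌊15/11⌋ = 1, remainder 4
⌊11/4⌋ = 2, remainder 3
⌊4/3⌋ = 1, remainder 1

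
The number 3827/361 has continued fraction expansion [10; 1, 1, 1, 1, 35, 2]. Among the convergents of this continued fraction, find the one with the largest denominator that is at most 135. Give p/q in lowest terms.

53/5

a_0 = 10: 10/1  (≤ bound)
a_1 = 1: 11/1  (≤ bound)
a_2 = 1: 21/2  (≤ bound)
a_3 = 1: 32/3  (≤ bound)
a_4 = 1: 53/5  (≤ bound)
a_5 = 35: 1887/178  (> 135, stop)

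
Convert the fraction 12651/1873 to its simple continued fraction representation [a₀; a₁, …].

Apply division with remainder until the remainder is 0:
12651 = 6·1873 + 1413, so a_0 = 6
1873 = 1·1413 + 460, so a_1 = 1
1413 = 3·460 + 33, so a_2 = 3
460 = 13·33 + 31, so a_3 = 13
33 = 1·31 + 2, so a_4 = 1
31 = 15·2 + 1, so a_5 = 15
2 = 2·1 + 0, so a_6 = 2

[6; 1, 3, 13, 1, 15, 2]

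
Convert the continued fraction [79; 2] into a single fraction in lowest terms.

159/2

Start with 2.
79 + 1/(2/1) = 79 + 1/2 = 159/2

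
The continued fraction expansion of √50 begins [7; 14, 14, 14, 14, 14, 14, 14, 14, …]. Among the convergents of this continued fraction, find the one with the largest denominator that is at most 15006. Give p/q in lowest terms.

a_0 = 7: 7/1  (≤ bound)
a_1 = 14: 99/14  (≤ bound)
a_2 = 14: 1393/197  (≤ bound)
a_3 = 14: 19601/2772  (≤ bound)
a_4 = 14: 275807/39005  (> 15006, stop)

19601/2772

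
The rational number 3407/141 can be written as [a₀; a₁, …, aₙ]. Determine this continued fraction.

Repeatedly divide and take the remainder:
3407 ÷ 141 → quotient 24, remainder 23
141 ÷ 23 → quotient 6, remainder 3
23 ÷ 3 → quotient 7, remainder 2
3 ÷ 2 → quotient 1, remainder 1
2 ÷ 1 → quotient 2, remainder 0

[24; 6, 7, 1, 2]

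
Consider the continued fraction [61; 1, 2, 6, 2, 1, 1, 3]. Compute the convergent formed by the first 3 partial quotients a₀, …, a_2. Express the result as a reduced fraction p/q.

Collapse the nested fraction from the inside out:
Start with 2.
1 + 1/(2/1) = 1 + 1/2 = 3/2
61 + 1/(3/2) = 61 + 2/3 = 185/3

185/3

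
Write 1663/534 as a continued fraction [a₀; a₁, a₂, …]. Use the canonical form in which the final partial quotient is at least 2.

[3; 8, 1, 3, 15]

1663 ÷ 534 → quotient 3, remainder 61
534 ÷ 61 → quotient 8, remainder 46
61 ÷ 46 → quotient 1, remainder 15
46 ÷ 15 → quotient 3, remainder 1
15 ÷ 1 → quotient 15, remainder 0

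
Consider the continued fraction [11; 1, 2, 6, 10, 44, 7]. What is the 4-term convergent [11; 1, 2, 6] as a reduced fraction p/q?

222/19

Start with 6.
2 + 1/(6/1) = 2 + 1/6 = 13/6
1 + 1/(13/6) = 1 + 6/13 = 19/13
11 + 1/(19/13) = 11 + 13/19 = 222/19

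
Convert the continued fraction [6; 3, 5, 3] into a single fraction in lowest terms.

322/51

Start with 3.
5 + 1/(3/1) = 5 + 1/3 = 16/3
3 + 1/(16/3) = 3 + 3/16 = 51/16
6 + 1/(51/16) = 6 + 16/51 = 322/51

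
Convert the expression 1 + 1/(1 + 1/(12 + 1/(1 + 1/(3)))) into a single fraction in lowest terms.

106/55

Start with 3.
1 + 1/(3/1) = 1 + 1/3 = 4/3
12 + 1/(4/3) = 12 + 3/4 = 51/4
1 + 1/(51/4) = 1 + 4/51 = 55/51
1 + 1/(55/51) = 1 + 51/55 = 106/55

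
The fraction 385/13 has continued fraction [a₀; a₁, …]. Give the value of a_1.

1

385 ÷ 13 → quotient 29, remainder 8
13 ÷ 8 → quotient 1, remainder 5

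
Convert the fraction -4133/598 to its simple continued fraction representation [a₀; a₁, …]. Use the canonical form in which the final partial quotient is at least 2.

⌊-4133/598⌋ = -7, remainder 53
⌊598/53⌋ = 11, remainder 15
⌊53/15⌋ = 3, remainder 8
⌊15/8⌋ = 1, remainder 7
⌊8/7⌋ = 1, remainder 1
⌊7/1⌋ = 7, remainder 0

[-7; 11, 3, 1, 1, 7]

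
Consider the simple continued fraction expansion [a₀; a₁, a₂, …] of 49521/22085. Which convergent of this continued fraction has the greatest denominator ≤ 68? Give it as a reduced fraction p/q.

74/33

a_0 = 2: 2/1  (≤ bound)
a_1 = 4: 9/4  (≤ bound)
a_2 = 7: 65/29  (≤ bound)
a_3 = 1: 74/33  (≤ bound)
a_4 = 6: 509/227  (> 68, stop)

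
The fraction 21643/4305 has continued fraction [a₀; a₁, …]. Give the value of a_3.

14

21643 ÷ 4305 → quotient 5, remainder 118
4305 ÷ 118 → quotient 36, remainder 57
118 ÷ 57 → quotient 2, remainder 4
57 ÷ 4 → quotient 14, remainder 1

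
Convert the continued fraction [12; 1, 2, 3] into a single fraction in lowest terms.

127/10

Work from the innermost term outward:
Start with 3.
2 + 1/(3/1) = 2 + 1/3 = 7/3
1 + 1/(7/3) = 1 + 3/7 = 10/7
12 + 1/(10/7) = 12 + 7/10 = 127/10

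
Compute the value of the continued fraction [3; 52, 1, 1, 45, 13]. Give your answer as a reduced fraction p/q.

Compute successive convergents:
a_0 = 3: 3/1
a_1 = 52: 157/52
a_2 = 1: 160/53
a_3 = 1: 317/105
a_4 = 45: 14425/4778
a_5 = 13: 187842/62219

187842/62219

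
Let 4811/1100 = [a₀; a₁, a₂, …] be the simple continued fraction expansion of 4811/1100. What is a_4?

4811 ÷ 1100 → quotient 4, remainder 411
1100 ÷ 411 → quotient 2, remainder 278
411 ÷ 278 → quotient 1, remainder 133
278 ÷ 133 → quotient 2, remainder 12
133 ÷ 12 → quotient 11, remainder 1

11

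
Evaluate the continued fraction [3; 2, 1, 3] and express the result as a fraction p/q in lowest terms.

37/11

Start with 3.
1 + 1/(3/1) = 1 + 1/3 = 4/3
2 + 1/(4/3) = 2 + 3/4 = 11/4
3 + 1/(11/4) = 3 + 4/11 = 37/11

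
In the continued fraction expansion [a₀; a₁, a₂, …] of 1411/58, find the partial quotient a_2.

1411 ÷ 58 → quotient 24, remainder 19
58 ÷ 19 → quotient 3, remainder 1
19 ÷ 1 → quotient 19, remainder 0

19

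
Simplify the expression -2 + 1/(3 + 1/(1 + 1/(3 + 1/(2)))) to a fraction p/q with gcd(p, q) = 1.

-59/34

a_0 = -2: -2/1
a_1 = 3: -5/3
a_2 = 1: -7/4
a_3 = 3: -26/15
a_4 = 2: -59/34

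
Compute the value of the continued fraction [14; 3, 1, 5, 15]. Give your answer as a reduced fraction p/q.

Starting at the tail and folding back:
Start with 15.
5 + 1/(15/1) = 5 + 1/15 = 76/15
1 + 1/(76/15) = 1 + 15/76 = 91/76
3 + 1/(91/76) = 3 + 76/91 = 349/91
14 + 1/(349/91) = 14 + 91/349 = 4977/349

4977/349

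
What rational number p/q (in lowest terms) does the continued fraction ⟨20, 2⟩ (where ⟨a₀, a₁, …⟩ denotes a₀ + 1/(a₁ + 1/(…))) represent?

Start with 2.
20 + 1/(2/1) = 20 + 1/2 = 41/2

41/2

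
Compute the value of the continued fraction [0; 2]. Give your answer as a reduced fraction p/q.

Start with 2.
0 + 1/(2/1) = 0 + 1/2 = 1/2

1/2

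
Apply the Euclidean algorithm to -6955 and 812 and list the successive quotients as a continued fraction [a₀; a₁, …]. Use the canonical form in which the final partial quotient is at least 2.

[-9; 2, 3, 3, 35]

-6955 = -9·812 + 353, so a_0 = -9
812 = 2·353 + 106, so a_1 = 2
353 = 3·106 + 35, so a_2 = 3
106 = 3·35 + 1, so a_3 = 3
35 = 35·1 + 0, so a_4 = 35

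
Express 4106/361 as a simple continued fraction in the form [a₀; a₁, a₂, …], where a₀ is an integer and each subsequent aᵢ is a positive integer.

[11; 2, 1, 2, 14, 1, 2]

4106 = 11·361 + 135, so a_0 = 11
361 = 2·135 + 91, so a_1 = 2
135 = 1·91 + 44, so a_2 = 1
91 = 2·44 + 3, so a_3 = 2
44 = 14·3 + 2, so a_4 = 14
3 = 1·2 + 1, so a_5 = 1
2 = 2·1 + 0, so a_6 = 2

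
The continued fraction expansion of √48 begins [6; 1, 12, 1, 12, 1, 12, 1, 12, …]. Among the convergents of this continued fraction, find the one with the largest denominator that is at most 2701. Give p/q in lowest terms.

17466/2521

a_0 = 6: 6/1  (≤ bound)
a_1 = 1: 7/1  (≤ bound)
a_2 = 12: 90/13  (≤ bound)
a_3 = 1: 97/14  (≤ bound)
a_4 = 12: 1254/181  (≤ bound)
a_5 = 1: 1351/195  (≤ bound)
a_6 = 12: 17466/2521  (≤ bound)
a_7 = 1: 18817/2716  (> 2701, stop)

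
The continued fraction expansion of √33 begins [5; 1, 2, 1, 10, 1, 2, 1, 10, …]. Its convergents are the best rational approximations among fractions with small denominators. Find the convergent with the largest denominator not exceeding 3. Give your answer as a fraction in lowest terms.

17/3

a_0 = 5: 5/1  (≤ bound)
a_1 = 1: 6/1  (≤ bound)
a_2 = 2: 17/3  (≤ bound)
a_3 = 1: 23/4  (> 3, stop)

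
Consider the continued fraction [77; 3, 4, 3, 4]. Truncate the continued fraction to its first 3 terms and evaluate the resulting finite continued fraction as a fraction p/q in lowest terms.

1005/13

Start with 4.
3 + 1/(4/1) = 3 + 1/4 = 13/4
77 + 1/(13/4) = 77 + 4/13 = 1005/13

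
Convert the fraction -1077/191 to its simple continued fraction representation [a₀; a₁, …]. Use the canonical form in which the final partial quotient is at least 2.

-1077 = -6·191 + 69, so a_0 = -6
191 = 2·69 + 53, so a_1 = 2
69 = 1·53 + 16, so a_2 = 1
53 = 3·16 + 5, so a_3 = 3
16 = 3·5 + 1, so a_4 = 3
5 = 5·1 + 0, so a_5 = 5

[-6; 2, 1, 3, 3, 5]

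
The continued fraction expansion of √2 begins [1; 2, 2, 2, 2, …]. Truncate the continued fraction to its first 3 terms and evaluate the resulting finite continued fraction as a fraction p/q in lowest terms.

7/5

Use the convergent recurrence hₖ = aₖ·hₖ₋₁ + hₖ₋₂ (and likewise for the denominators kₖ):
a_0 = 1: 1/1
a_1 = 2: 3/2
a_2 = 2: 7/5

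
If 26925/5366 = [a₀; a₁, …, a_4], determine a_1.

Apply division with remainder until the remainder is 0:
26925 = 5·5366 + 95, so a_0 = 5
5366 = 56·95 + 46, so a_1 = 56

56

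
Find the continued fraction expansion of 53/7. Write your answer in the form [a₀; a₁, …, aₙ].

[7; 1, 1, 3]

53 ÷ 7 → quotient 7, remainder 4
7 ÷ 4 → quotient 1, remainder 3
4 ÷ 3 → quotient 1, remainder 1
3 ÷ 1 → quotient 3, remainder 0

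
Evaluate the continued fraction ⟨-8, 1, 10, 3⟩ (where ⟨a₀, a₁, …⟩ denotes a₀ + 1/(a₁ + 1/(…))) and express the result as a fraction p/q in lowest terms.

Start with 3.
10 + 1/(3/1) = 10 + 1/3 = 31/3
1 + 1/(31/3) = 1 + 3/31 = 34/31
-8 + 1/(34/31) = -8 + 31/34 = -241/34

-241/34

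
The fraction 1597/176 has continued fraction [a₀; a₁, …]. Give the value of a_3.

1

1597 ÷ 176 → quotient 9, remainder 13
176 ÷ 13 → quotient 13, remainder 7
13 ÷ 7 → quotient 1, remainder 6
7 ÷ 6 → quotient 1, remainder 1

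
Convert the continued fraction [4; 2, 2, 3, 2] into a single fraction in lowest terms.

Starting at the tail and folding back:
Start with 2.
3 + 1/(2/1) = 3 + 1/2 = 7/2
2 + 1/(7/2) = 2 + 2/7 = 16/7
2 + 1/(16/7) = 2 + 7/16 = 39/16
4 + 1/(39/16) = 4 + 16/39 = 172/39

172/39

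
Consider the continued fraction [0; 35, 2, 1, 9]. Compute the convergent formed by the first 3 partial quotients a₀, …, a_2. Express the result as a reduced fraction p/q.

Start with 2.
35 + 1/(2/1) = 35 + 1/2 = 71/2
0 + 1/(71/2) = 0 + 2/71 = 2/71

2/71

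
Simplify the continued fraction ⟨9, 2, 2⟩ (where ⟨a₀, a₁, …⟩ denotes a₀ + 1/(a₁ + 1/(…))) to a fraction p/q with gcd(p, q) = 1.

a_0 = 9: 9/1
a_1 = 2: 19/2
a_2 = 2: 47/5

47/5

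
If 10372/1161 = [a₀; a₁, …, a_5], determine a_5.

5

⌊10372/1161⌋ = 8, remainder 1084
⌊1161/1084⌋ = 1, remainder 77
⌊1084/77⌋ = 14, remainder 6
⌊77/6⌋ = 12, remainder 5
⌊6/5⌋ = 1, remainder 1
⌊5/1⌋ = 5, remainder 0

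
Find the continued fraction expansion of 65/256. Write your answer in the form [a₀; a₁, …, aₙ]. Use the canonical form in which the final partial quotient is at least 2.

[0; 3, 1, 15, 4]

Run the Euclidean algorithm, recording each quotient:
⌊65/256⌋ = 0, remainder 65
⌊256/65⌋ = 3, remainder 61
⌊65/61⌋ = 1, remainder 4
⌊61/4⌋ = 15, remainder 1
⌊4/1⌋ = 4, remainder 0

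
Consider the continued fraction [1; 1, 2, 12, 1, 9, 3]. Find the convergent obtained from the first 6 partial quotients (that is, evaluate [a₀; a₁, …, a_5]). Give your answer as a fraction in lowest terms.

a_0 = 1: 1/1
a_1 = 1: 2/1
a_2 = 2: 5/3
a_3 = 12: 62/37
a_4 = 1: 67/40
a_5 = 9: 665/397

665/397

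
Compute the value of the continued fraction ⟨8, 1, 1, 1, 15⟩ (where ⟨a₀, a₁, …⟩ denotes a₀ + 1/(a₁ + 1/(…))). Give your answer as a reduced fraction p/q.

a_0 = 8: 8/1
a_1 = 1: 9/1
a_2 = 1: 17/2
a_3 = 1: 26/3
a_4 = 15: 407/47

407/47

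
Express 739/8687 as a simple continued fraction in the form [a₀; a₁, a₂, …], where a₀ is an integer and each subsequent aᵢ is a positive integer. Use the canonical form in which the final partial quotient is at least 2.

[0; 11, 1, 3, 12, 15]

739 ÷ 8687 → quotient 0, remainder 739
8687 ÷ 739 → quotient 11, remainder 558
739 ÷ 558 → quotient 1, remainder 181
558 ÷ 181 → quotient 3, remainder 15
181 ÷ 15 → quotient 12, remainder 1
15 ÷ 1 → quotient 15, remainder 0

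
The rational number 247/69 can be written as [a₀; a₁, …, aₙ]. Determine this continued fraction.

Repeatedly divide and take the remainder:
247 = 3·69 + 40, so a_0 = 3
69 = 1·40 + 29, so a_1 = 1
40 = 1·29 + 11, so a_2 = 1
29 = 2·11 + 7, so a_3 = 2
11 = 1·7 + 4, so a_4 = 1
7 = 1·4 + 3, so a_5 = 1
4 = 1·3 + 1, so a_6 = 1
3 = 3·1 + 0, so a_7 = 3

[3; 1, 1, 2, 1, 1, 1, 3]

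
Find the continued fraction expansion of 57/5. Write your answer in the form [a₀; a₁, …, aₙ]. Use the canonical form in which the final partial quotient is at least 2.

[11; 2, 2]

57 = 11·5 + 2, so a_0 = 11
5 = 2·2 + 1, so a_1 = 2
2 = 2·1 + 0, so a_2 = 2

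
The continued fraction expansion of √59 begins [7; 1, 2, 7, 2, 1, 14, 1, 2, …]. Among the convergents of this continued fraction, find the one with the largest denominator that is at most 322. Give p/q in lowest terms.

530/69

a_0 = 7: 7/1  (≤ bound)
a_1 = 1: 8/1  (≤ bound)
a_2 = 2: 23/3  (≤ bound)
a_3 = 7: 169/22  (≤ bound)
a_4 = 2: 361/47  (≤ bound)
a_5 = 1: 530/69  (≤ bound)
a_6 = 14: 7781/1013  (> 322, stop)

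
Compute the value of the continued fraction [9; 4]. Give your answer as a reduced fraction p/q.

37/4

a_0 = 9: 9/1
a_1 = 4: 37/4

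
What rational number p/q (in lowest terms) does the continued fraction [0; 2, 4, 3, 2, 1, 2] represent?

116/259

a_0 = 0: 0/1
a_1 = 2: 1/2
a_2 = 4: 4/9
a_3 = 3: 13/29
a_4 = 2: 30/67
a_5 = 1: 43/96
a_6 = 2: 116/259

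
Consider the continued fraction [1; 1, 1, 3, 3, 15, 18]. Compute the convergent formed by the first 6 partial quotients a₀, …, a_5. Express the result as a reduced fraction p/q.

551/352

Start with 15.
3 + 1/(15/1) = 3 + 1/15 = 46/15
3 + 1/(46/15) = 3 + 15/46 = 153/46
1 + 1/(153/46) = 1 + 46/153 = 199/153
1 + 1/(199/153) = 1 + 153/199 = 352/199
1 + 1/(352/199) = 1 + 199/352 = 551/352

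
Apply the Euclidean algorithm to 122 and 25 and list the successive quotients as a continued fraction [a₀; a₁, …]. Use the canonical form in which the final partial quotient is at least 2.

122 = 4·25 + 22, so a_0 = 4
25 = 1·22 + 3, so a_1 = 1
22 = 7·3 + 1, so a_2 = 7
3 = 3·1 + 0, so a_3 = 3

[4; 1, 7, 3]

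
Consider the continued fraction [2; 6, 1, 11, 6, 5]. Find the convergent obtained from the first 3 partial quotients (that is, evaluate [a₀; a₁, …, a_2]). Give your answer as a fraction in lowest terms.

15/7

a_0 = 2: 2/1
a_1 = 6: 13/6
a_2 = 1: 15/7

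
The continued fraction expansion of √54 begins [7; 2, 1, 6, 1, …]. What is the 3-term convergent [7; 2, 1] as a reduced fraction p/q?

22/3

Work from the innermost term outward:
Start with 1.
2 + 1/(1/1) = 2 + 1/1 = 3/1
7 + 1/(3/1) = 7 + 1/3 = 22/3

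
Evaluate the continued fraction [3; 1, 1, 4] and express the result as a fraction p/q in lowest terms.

Compute successive convergents:
a_0 = 3: 3/1
a_1 = 1: 4/1
a_2 = 1: 7/2
a_3 = 4: 32/9

32/9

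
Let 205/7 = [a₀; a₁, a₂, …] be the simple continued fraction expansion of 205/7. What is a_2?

Apply division with remainder until the remainder is 0:
205 ÷ 7 → quotient 29, remainder 2
7 ÷ 2 → quotient 3, remainder 1
2 ÷ 1 → quotient 2, remainder 0

2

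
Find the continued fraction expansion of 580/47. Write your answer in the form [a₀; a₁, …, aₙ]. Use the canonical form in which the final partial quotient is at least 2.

[12; 2, 1, 15]

580 = 12·47 + 16, so a_0 = 12
47 = 2·16 + 15, so a_1 = 2
16 = 1·15 + 1, so a_2 = 1
15 = 15·1 + 0, so a_3 = 15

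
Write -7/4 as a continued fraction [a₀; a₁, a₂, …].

[-2; 4]

-7 ÷ 4 → quotient -2, remainder 1
4 ÷ 1 → quotient 4, remainder 0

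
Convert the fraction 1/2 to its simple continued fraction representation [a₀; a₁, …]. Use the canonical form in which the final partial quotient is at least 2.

1 = 0·2 + 1, so a_0 = 0
2 = 2·1 + 0, so a_1 = 2

[0; 2]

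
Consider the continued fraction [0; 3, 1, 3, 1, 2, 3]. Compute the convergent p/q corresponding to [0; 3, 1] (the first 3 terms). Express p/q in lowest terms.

1/4

Starting at the tail and folding back:
Start with 1.
3 + 1/(1/1) = 3 + 1/1 = 4/1
0 + 1/(4/1) = 0 + 1/4 = 1/4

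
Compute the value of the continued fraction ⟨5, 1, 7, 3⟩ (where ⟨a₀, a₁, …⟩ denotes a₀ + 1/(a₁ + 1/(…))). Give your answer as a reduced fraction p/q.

147/25

Start with 3.
7 + 1/(3/1) = 7 + 1/3 = 22/3
1 + 1/(22/3) = 1 + 3/22 = 25/22
5 + 1/(25/22) = 5 + 22/25 = 147/25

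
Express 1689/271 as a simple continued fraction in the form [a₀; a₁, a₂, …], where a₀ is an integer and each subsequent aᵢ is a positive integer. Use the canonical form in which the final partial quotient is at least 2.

1689 = 6·271 + 63, so a_0 = 6
271 = 4·63 + 19, so a_1 = 4
63 = 3·19 + 6, so a_2 = 3
19 = 3·6 + 1, so a_3 = 3
6 = 6·1 + 0, so a_4 = 6

[6; 4, 3, 3, 6]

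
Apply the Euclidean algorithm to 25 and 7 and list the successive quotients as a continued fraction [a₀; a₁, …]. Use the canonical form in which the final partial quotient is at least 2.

[3; 1, 1, 3]

Run the Euclidean algorithm, recording each quotient:
⌊25/7⌋ = 3, remainder 4
⌊7/4⌋ = 1, remainder 3
⌊4/3⌋ = 1, remainder 1
⌊3/1⌋ = 3, remainder 0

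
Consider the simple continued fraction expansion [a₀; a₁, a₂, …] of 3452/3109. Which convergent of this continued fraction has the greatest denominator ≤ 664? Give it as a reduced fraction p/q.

List convergents until the denominator exceeds the bound:
a_0 = 1: 1/1  (≤ bound)
a_1 = 9: 10/9  (≤ bound)
a_2 = 15: 151/136  (≤ bound)
a_3 = 1: 161/145  (≤ bound)
a_4 = 1: 312/281  (≤ bound)
a_5 = 2: 785/707  (> 664, stop)

312/281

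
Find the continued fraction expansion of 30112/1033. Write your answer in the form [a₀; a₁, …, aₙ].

⌊30112/1033⌋ = 29, remainder 155
⌊1033/155⌋ = 6, remainder 103
⌊155/103⌋ = 1, remainder 52
⌊103/52⌋ = 1, remainder 51
⌊52/51⌋ = 1, remainder 1
⌊51/1⌋ = 51, remainder 0

[29; 6, 1, 1, 1, 51]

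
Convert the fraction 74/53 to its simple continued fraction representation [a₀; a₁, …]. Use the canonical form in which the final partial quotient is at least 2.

74 ÷ 53 → quotient 1, remainder 21
53 ÷ 21 → quotient 2, remainder 11
21 ÷ 11 → quotient 1, remainder 10
11 ÷ 10 → quotient 1, remainder 1
10 ÷ 1 → quotient 10, remainder 0

[1; 2, 1, 1, 10]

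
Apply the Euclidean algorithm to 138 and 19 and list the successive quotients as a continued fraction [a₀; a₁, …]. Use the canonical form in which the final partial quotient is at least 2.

Repeatedly divide and take the remainder:
138 = 7·19 + 5, so a_0 = 7
19 = 3·5 + 4, so a_1 = 3
5 = 1·4 + 1, so a_2 = 1
4 = 4·1 + 0, so a_3 = 4

[7; 3, 1, 4]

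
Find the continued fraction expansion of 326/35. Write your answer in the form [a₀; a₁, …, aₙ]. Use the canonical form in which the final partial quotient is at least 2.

Repeatedly divide and take the remainder:
⌊326/35⌋ = 9, remainder 11
⌊35/11⌋ = 3, remainder 2
⌊11/2⌋ = 5, remainder 1
⌊2/1⌋ = 2, remainder 0

[9; 3, 5, 2]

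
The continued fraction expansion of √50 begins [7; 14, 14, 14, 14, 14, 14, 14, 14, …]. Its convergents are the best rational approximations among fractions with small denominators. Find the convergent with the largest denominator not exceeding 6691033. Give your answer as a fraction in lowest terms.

3880899/548842

List convergents until the denominator exceeds the bound:
a_0 = 7: 7/1  (≤ bound)
a_1 = 14: 99/14  (≤ bound)
a_2 = 14: 1393/197  (≤ bound)
a_3 = 14: 19601/2772  (≤ bound)
a_4 = 14: 275807/39005  (≤ bound)
a_5 = 14: 3880899/548842  (≤ bound)
a_6 = 14: 54608393/7722793  (> 6691033, stop)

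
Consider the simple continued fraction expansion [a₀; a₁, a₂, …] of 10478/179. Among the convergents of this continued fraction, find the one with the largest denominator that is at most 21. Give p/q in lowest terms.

761/13

a_0 = 58: 58/1  (≤ bound)
a_1 = 1: 59/1  (≤ bound)
a_2 = 1: 117/2  (≤ bound)
a_3 = 6: 761/13  (≤ bound)
a_4 = 2: 1639/28  (> 21, stop)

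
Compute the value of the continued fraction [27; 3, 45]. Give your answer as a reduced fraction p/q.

Start with 45.
3 + 1/(45/1) = 3 + 1/45 = 136/45
27 + 1/(136/45) = 27 + 45/136 = 3717/136

3717/136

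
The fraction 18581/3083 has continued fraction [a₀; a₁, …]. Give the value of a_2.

6

Run the Euclidean algorithm, recording each quotient:
18581 = 6·3083 + 83, so a_0 = 6
3083 = 37·83 + 12, so a_1 = 37
83 = 6·12 + 11, so a_2 = 6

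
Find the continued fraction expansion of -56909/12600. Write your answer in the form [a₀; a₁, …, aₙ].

[-5; 2, 14, 1, 1, 2, 1, 59]

Repeatedly divide and take the remainder:
-56909 ÷ 12600 → quotient -5, remainder 6091
12600 ÷ 6091 → quotient 2, remainder 418
6091 ÷ 418 → quotient 14, remainder 239
418 ÷ 239 → quotient 1, remainder 179
239 ÷ 179 → quotient 1, remainder 60
179 ÷ 60 → quotient 2, remainder 59
60 ÷ 59 → quotient 1, remainder 1
59 ÷ 1 → quotient 59, remainder 0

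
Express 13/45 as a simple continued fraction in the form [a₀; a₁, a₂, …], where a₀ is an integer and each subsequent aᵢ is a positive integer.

[0; 3, 2, 6]

Run the Euclidean algorithm, recording each quotient:
13 = 0·45 + 13, so a_0 = 0
45 = 3·13 + 6, so a_1 = 3
13 = 2·6 + 1, so a_2 = 2
6 = 6·1 + 0, so a_3 = 6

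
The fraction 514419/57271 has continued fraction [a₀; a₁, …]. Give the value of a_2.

⌊514419/57271⌋ = 8, remainder 56251
⌊57271/56251⌋ = 1, remainder 1020
⌊56251/1020⌋ = 55, remainder 151

55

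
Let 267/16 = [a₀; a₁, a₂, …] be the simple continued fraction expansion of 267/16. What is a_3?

267 = 16·16 + 11, so a_0 = 16
16 = 1·11 + 5, so a_1 = 1
11 = 2·5 + 1, so a_2 = 2
5 = 5·1 + 0, so a_3 = 5

5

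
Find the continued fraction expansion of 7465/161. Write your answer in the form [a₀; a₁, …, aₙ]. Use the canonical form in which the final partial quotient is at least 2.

[46; 2, 1, 2, 1, 2, 5]

7465 = 46·161 + 59, so a_0 = 46
161 = 2·59 + 43, so a_1 = 2
59 = 1·43 + 16, so a_2 = 1
43 = 2·16 + 11, so a_3 = 2
16 = 1·11 + 5, so a_4 = 1
11 = 2·5 + 1, so a_5 = 2
5 = 5·1 + 0, so a_6 = 5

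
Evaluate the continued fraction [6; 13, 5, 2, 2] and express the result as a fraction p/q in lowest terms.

Use the convergent recurrence hₖ = aₖ·hₖ₋₁ + hₖ₋₂ (and likewise for the denominators kₖ):
a_0 = 6: 6/1
a_1 = 13: 79/13
a_2 = 5: 401/66
a_3 = 2: 881/145
a_4 = 2: 2163/356

2163/356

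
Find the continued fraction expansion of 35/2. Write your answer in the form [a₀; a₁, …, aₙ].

⌊35/2⌋ = 17, remainder 1
⌊2/1⌋ = 2, remainder 0

[17; 2]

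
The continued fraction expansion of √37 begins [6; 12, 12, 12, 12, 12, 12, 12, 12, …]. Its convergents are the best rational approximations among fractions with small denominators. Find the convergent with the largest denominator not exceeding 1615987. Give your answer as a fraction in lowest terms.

List convergents until the denominator exceeds the bound:
a_0 = 6: 6/1  (≤ bound)
a_1 = 12: 73/12  (≤ bound)
a_2 = 12: 882/145  (≤ bound)
a_3 = 12: 10657/1752  (≤ bound)
a_4 = 12: 128766/21169  (≤ bound)
a_5 = 12: 1555849/255780  (≤ bound)
a_6 = 12: 18798954/3090529  (> 1615987, stop)

1555849/255780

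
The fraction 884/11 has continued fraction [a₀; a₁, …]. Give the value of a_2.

1

884 = 80·11 + 4, so a_0 = 80
11 = 2·4 + 3, so a_1 = 2
4 = 1·3 + 1, so a_2 = 1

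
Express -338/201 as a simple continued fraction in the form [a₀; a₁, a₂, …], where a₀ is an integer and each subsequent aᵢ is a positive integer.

[-2; 3, 7, 9]

-338 ÷ 201 → quotient -2, remainder 64
201 ÷ 64 → quotient 3, remainder 9
64 ÷ 9 → quotient 7, remainder 1
9 ÷ 1 → quotient 9, remainder 0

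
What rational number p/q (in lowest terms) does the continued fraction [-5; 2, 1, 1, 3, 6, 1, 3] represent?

-2333/506

Use the convergent recurrence hₖ = aₖ·hₖ₋₁ + hₖ₋₂ (and likewise for the denominators kₖ):
a_0 = -5: -5/1
a_1 = 2: -9/2
a_2 = 1: -14/3
a_3 = 1: -23/5
a_4 = 3: -83/18
a_5 = 6: -521/113
a_6 = 1: -604/131
a_7 = 3: -2333/506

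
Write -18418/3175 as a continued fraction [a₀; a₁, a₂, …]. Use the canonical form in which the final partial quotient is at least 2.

[-6; 5, 42, 7, 2]

Run the Euclidean algorithm, recording each quotient:
⌊-18418/3175⌋ = -6, remainder 632
⌊3175/632⌋ = 5, remainder 15
⌊632/15⌋ = 42, remainder 2
⌊15/2⌋ = 7, remainder 1
⌊2/1⌋ = 2, remainder 0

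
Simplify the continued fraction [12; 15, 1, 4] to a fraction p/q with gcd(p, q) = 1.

Build up convergents one term at a time:
a_0 = 12: 12/1
a_1 = 15: 181/15
a_2 = 1: 193/16
a_3 = 4: 953/79

953/79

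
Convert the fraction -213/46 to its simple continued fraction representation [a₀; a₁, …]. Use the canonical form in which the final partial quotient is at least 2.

⌊-213/46⌋ = -5, remainder 17
⌊46/17⌋ = 2, remainder 12
⌊17/12⌋ = 1, remainder 5
⌊12/5⌋ = 2, remainder 2
⌊5/2⌋ = 2, remainder 1
⌊2/1⌋ = 2, remainder 0

[-5; 2, 1, 2, 2, 2]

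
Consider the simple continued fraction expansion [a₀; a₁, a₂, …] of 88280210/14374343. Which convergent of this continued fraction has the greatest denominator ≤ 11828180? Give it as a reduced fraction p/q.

a_0 = 6: 6/1  (≤ bound)
a_1 = 7: 43/7  (≤ bound)
a_2 = 15: 651/106  (≤ bound)
a_3 = 27: 17620/2869  (≤ bound)
a_4 = 4: 71131/11582  (≤ bound)
a_5 = 4: 302144/49197  (≤ bound)
a_6 = 13: 3999003/651143  (≤ bound)
a_7 = 22: 88280210/14374343  (> 11828180, stop)

3999003/651143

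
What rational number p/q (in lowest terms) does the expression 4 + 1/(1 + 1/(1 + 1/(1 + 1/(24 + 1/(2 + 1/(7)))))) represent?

5273/1131

a_0 = 4: 4/1
a_1 = 1: 5/1
a_2 = 1: 9/2
a_3 = 1: 14/3
a_4 = 24: 345/74
a_5 = 2: 704/151
a_6 = 7: 5273/1131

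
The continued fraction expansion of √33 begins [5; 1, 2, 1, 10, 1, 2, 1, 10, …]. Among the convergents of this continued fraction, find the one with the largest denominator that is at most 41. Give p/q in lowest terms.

a_0 = 5: 5/1  (≤ bound)
a_1 = 1: 6/1  (≤ bound)
a_2 = 2: 17/3  (≤ bound)
a_3 = 1: 23/4  (≤ bound)
a_4 = 10: 247/43  (> 41, stop)

23/4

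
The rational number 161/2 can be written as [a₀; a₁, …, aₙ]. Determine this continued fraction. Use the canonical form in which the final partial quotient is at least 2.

161 = 80·2 + 1, so a_0 = 80
2 = 2·1 + 0, so a_1 = 2

[80; 2]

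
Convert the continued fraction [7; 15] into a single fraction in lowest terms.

Start with 15.
7 + 1/(15/1) = 7 + 1/15 = 106/15

106/15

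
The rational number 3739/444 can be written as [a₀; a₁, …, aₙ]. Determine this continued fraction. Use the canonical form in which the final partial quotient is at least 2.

⌊3739/444⌋ = 8, remainder 187
⌊444/187⌋ = 2, remainder 70
⌊187/70⌋ = 2, remainder 47
⌊70/47⌋ = 1, remainder 23
⌊47/23⌋ = 2, remainder 1
⌊23/1⌋ = 23, remainder 0

[8; 2, 2, 1, 2, 23]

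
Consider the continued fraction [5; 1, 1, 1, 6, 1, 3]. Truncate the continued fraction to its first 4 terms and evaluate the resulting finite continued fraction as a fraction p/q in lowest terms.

17/3

Compute successive convergents:
a_0 = 5: 5/1
a_1 = 1: 6/1
a_2 = 1: 11/2
a_3 = 1: 17/3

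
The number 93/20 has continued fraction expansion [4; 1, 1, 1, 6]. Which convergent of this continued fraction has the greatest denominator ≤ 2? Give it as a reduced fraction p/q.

a_0 = 4: 4/1  (≤ bound)
a_1 = 1: 5/1  (≤ bound)
a_2 = 1: 9/2  (≤ bound)
a_3 = 1: 14/3  (> 2, stop)

9/2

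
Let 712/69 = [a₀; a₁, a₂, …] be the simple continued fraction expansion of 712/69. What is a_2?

7

Apply division with remainder until the remainder is 0:
712 = 10·69 + 22, so a_0 = 10
69 = 3·22 + 3, so a_1 = 3
22 = 7·3 + 1, so a_2 = 7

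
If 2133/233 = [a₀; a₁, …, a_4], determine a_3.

Repeatedly divide and take the remainder:
⌊2133/233⌋ = 9, remainder 36
⌊233/36⌋ = 6, remainder 17
⌊36/17⌋ = 2, remainder 2
⌊17/2⌋ = 8, remainder 1

8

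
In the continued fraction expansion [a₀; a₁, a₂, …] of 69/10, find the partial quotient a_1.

69 ÷ 10 → quotient 6, remainder 9
10 ÷ 9 → quotient 1, remainder 1

1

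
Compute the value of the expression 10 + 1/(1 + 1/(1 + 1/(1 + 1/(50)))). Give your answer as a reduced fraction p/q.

a_0 = 10: 10/1
a_1 = 1: 11/1
a_2 = 1: 21/2
a_3 = 1: 32/3
a_4 = 50: 1621/152

1621/152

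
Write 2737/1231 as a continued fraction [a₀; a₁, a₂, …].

[2; 4, 2, 10, 13]

2737 = 2·1231 + 275, so a_0 = 2
1231 = 4·275 + 131, so a_1 = 4
275 = 2·131 + 13, so a_2 = 2
131 = 10·13 + 1, so a_3 = 10
13 = 13·1 + 0, so a_4 = 13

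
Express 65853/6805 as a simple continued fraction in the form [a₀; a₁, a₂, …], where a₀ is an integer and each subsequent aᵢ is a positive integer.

[9; 1, 2, 10, 3, 1, 3, 14]

Repeatedly divide and take the remainder:
⌊65853/6805⌋ = 9, remainder 4608
⌊6805/4608⌋ = 1, remainder 2197
⌊4608/2197⌋ = 2, remainder 214
⌊2197/214⌋ = 10, remainder 57
⌊214/57⌋ = 3, remainder 43
⌊57/43⌋ = 1, remainder 14
⌊43/14⌋ = 3, remainder 1
⌊14/1⌋ = 14, remainder 0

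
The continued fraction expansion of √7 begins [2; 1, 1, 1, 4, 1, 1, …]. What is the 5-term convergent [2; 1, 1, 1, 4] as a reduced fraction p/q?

a_0 = 2: 2/1
a_1 = 1: 3/1
a_2 = 1: 5/2
a_3 = 1: 8/3
a_4 = 4: 37/14

37/14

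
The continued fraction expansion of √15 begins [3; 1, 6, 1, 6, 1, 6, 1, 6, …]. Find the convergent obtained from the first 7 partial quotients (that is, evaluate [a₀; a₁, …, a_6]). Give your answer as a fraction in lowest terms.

1677/433

Collapse the nested fraction from the inside out:
Start with 6.
1 + 1/(6/1) = 1 + 1/6 = 7/6
6 + 1/(7/6) = 6 + 6/7 = 48/7
1 + 1/(48/7) = 1 + 7/48 = 55/48
6 + 1/(55/48) = 6 + 48/55 = 378/55
1 + 1/(378/55) = 1 + 55/378 = 433/378
3 + 1/(433/378) = 3 + 378/433 = 1677/433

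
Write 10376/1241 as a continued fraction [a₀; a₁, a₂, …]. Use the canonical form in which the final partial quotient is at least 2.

10376 = 8·1241 + 448, so a_0 = 8
1241 = 2·448 + 345, so a_1 = 2
448 = 1·345 + 103, so a_2 = 1
345 = 3·103 + 36, so a_3 = 3
103 = 2·36 + 31, so a_4 = 2
36 = 1·31 + 5, so a_5 = 1
31 = 6·5 + 1, so a_6 = 6
5 = 5·1 + 0, so a_7 = 5

[8; 2, 1, 3, 2, 1, 6, 5]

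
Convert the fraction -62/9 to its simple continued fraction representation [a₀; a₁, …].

Repeatedly divide and take the remainder:
-62 = -7·9 + 1, so a_0 = -7
9 = 9·1 + 0, so a_1 = 9

[-7; 9]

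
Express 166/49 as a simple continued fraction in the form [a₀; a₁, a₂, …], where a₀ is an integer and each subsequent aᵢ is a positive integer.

[3; 2, 1, 1, 2, 1, 2]

166 ÷ 49 → quotient 3, remainder 19
49 ÷ 19 → quotient 2, remainder 11
19 ÷ 11 → quotient 1, remainder 8
11 ÷ 8 → quotient 1, remainder 3
8 ÷ 3 → quotient 2, remainder 2
3 ÷ 2 → quotient 1, remainder 1
2 ÷ 1 → quotient 2, remainder 0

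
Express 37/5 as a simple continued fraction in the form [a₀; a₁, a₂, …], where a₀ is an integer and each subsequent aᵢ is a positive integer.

[7; 2, 2]

Apply division with remainder until the remainder is 0:
37 = 7·5 + 2, so a_0 = 7
5 = 2·2 + 1, so a_1 = 2
2 = 2·1 + 0, so a_2 = 2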